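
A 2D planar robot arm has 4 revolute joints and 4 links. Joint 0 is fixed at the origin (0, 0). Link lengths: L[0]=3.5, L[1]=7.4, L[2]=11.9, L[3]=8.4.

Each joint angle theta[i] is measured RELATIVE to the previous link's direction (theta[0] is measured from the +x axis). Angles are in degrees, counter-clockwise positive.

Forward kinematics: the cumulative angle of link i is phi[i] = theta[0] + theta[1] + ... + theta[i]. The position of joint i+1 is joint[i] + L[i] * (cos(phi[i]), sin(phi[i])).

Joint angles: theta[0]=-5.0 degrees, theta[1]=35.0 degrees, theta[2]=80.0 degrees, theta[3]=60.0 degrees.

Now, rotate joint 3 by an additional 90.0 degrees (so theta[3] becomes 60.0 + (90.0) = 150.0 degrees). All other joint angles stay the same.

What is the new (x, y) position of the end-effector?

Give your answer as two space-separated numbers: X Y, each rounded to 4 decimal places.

joint[0] = (0.0000, 0.0000)  (base)
link 0: phi[0] = -5 = -5 deg
  cos(-5 deg) = 0.9962, sin(-5 deg) = -0.0872
  joint[1] = (0.0000, 0.0000) + 3.5 * (0.9962, -0.0872) = (0.0000 + 3.4867, 0.0000 + -0.3050) = (3.4867, -0.3050)
link 1: phi[1] = -5 + 35 = 30 deg
  cos(30 deg) = 0.8660, sin(30 deg) = 0.5000
  joint[2] = (3.4867, -0.3050) + 7.4 * (0.8660, 0.5000) = (3.4867 + 6.4086, -0.3050 + 3.7000) = (9.8953, 3.3950)
link 2: phi[2] = -5 + 35 + 80 = 110 deg
  cos(110 deg) = -0.3420, sin(110 deg) = 0.9397
  joint[3] = (9.8953, 3.3950) + 11.9 * (-0.3420, 0.9397) = (9.8953 + -4.0700, 3.3950 + 11.1823) = (5.8252, 14.5773)
link 3: phi[3] = -5 + 35 + 80 + 150 = 260 deg
  cos(260 deg) = -0.1736, sin(260 deg) = -0.9848
  joint[4] = (5.8252, 14.5773) + 8.4 * (-0.1736, -0.9848) = (5.8252 + -1.4586, 14.5773 + -8.2724) = (4.3666, 6.3049)
End effector: (4.3666, 6.3049)

Answer: 4.3666 6.3049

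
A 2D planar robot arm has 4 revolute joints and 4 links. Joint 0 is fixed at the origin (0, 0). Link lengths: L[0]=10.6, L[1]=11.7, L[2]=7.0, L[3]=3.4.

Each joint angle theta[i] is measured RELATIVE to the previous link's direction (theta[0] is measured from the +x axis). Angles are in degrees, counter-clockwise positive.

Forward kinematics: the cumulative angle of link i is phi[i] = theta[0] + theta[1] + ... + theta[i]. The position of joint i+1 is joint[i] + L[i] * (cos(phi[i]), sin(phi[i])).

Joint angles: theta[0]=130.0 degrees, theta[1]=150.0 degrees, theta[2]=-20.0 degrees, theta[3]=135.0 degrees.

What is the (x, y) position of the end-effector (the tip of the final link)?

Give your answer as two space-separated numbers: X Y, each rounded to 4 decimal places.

joint[0] = (0.0000, 0.0000)  (base)
link 0: phi[0] = 130 = 130 deg
  cos(130 deg) = -0.6428, sin(130 deg) = 0.7660
  joint[1] = (0.0000, 0.0000) + 10.6 * (-0.6428, 0.7660) = (0.0000 + -6.8135, 0.0000 + 8.1201) = (-6.8135, 8.1201)
link 1: phi[1] = 130 + 150 = 280 deg
  cos(280 deg) = 0.1736, sin(280 deg) = -0.9848
  joint[2] = (-6.8135, 8.1201) + 11.7 * (0.1736, -0.9848) = (-6.8135 + 2.0317, 8.1201 + -11.5223) = (-4.7819, -3.4022)
link 2: phi[2] = 130 + 150 + -20 = 260 deg
  cos(260 deg) = -0.1736, sin(260 deg) = -0.9848
  joint[3] = (-4.7819, -3.4022) + 7 * (-0.1736, -0.9848) = (-4.7819 + -1.2155, -3.4022 + -6.8937) = (-5.9974, -10.2958)
link 3: phi[3] = 130 + 150 + -20 + 135 = 395 deg
  cos(395 deg) = 0.8192, sin(395 deg) = 0.5736
  joint[4] = (-5.9974, -10.2958) + 3.4 * (0.8192, 0.5736) = (-5.9974 + 2.7851, -10.2958 + 1.9502) = (-3.2123, -8.3457)
End effector: (-3.2123, -8.3457)

Answer: -3.2123 -8.3457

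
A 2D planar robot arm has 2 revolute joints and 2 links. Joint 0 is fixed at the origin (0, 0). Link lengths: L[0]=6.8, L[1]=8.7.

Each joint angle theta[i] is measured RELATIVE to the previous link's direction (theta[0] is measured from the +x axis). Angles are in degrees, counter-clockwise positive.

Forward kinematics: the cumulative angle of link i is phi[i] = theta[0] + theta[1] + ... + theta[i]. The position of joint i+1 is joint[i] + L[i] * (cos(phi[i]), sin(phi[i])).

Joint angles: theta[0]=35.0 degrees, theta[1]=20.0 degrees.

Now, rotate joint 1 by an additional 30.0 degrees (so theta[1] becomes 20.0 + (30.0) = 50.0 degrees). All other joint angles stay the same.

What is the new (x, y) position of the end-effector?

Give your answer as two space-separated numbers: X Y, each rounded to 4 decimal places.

joint[0] = (0.0000, 0.0000)  (base)
link 0: phi[0] = 35 = 35 deg
  cos(35 deg) = 0.8192, sin(35 deg) = 0.5736
  joint[1] = (0.0000, 0.0000) + 6.8 * (0.8192, 0.5736) = (0.0000 + 5.5702, 0.0000 + 3.9003) = (5.5702, 3.9003)
link 1: phi[1] = 35 + 50 = 85 deg
  cos(85 deg) = 0.0872, sin(85 deg) = 0.9962
  joint[2] = (5.5702, 3.9003) + 8.7 * (0.0872, 0.9962) = (5.5702 + 0.7583, 3.9003 + 8.6669) = (6.3285, 12.5672)
End effector: (6.3285, 12.5672)

Answer: 6.3285 12.5672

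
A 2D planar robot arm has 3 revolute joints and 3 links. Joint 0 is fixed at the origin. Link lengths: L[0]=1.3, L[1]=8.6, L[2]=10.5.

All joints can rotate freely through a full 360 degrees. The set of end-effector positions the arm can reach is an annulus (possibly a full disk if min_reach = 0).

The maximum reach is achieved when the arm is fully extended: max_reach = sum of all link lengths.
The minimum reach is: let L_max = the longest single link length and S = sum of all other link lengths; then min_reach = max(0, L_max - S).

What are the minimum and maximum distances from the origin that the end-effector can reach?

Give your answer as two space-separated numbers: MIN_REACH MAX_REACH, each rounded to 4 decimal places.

Answer: 0.6000 20.4000

Derivation:
Link lengths: [1.3, 8.6, 10.5]
max_reach = 1.3 + 8.6 + 10.5 = 20.4
L_max = max([1.3, 8.6, 10.5]) = 10.5
S (sum of others) = 20.4 - 10.5 = 9.9
min_reach = max(0, 10.5 - 9.9) = max(0, 0.6) = 0.6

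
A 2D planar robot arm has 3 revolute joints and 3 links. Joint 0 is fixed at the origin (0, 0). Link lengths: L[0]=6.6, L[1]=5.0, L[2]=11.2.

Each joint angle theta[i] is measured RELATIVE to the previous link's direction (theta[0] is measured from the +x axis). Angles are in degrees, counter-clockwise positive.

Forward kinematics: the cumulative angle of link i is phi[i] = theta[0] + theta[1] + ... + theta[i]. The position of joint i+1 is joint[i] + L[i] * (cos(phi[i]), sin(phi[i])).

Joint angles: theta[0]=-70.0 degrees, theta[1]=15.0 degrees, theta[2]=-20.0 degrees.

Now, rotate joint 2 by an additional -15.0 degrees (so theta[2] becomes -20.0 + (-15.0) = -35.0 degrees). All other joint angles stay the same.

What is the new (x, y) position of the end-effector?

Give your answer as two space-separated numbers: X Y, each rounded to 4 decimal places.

Answer: 5.1252 -21.4977

Derivation:
joint[0] = (0.0000, 0.0000)  (base)
link 0: phi[0] = -70 = -70 deg
  cos(-70 deg) = 0.3420, sin(-70 deg) = -0.9397
  joint[1] = (0.0000, 0.0000) + 6.6 * (0.3420, -0.9397) = (0.0000 + 2.2573, 0.0000 + -6.2020) = (2.2573, -6.2020)
link 1: phi[1] = -70 + 15 = -55 deg
  cos(-55 deg) = 0.5736, sin(-55 deg) = -0.8192
  joint[2] = (2.2573, -6.2020) + 5 * (0.5736, -0.8192) = (2.2573 + 2.8679, -6.2020 + -4.0958) = (5.1252, -10.2977)
link 2: phi[2] = -70 + 15 + -35 = -90 deg
  cos(-90 deg) = 0.0000, sin(-90 deg) = -1.0000
  joint[3] = (5.1252, -10.2977) + 11.2 * (0.0000, -1.0000) = (5.1252 + 0.0000, -10.2977 + -11.2000) = (5.1252, -21.4977)
End effector: (5.1252, -21.4977)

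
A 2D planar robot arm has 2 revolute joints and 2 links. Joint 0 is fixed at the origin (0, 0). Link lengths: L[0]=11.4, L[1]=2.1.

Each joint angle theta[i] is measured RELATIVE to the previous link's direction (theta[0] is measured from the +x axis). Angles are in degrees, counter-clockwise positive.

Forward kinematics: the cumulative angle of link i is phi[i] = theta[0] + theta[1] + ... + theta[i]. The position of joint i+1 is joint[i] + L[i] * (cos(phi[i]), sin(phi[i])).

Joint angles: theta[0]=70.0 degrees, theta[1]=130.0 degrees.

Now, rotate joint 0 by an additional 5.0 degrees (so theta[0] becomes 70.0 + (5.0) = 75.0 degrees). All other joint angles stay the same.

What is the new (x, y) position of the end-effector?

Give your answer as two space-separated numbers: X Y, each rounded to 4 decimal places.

joint[0] = (0.0000, 0.0000)  (base)
link 0: phi[0] = 75 = 75 deg
  cos(75 deg) = 0.2588, sin(75 deg) = 0.9659
  joint[1] = (0.0000, 0.0000) + 11.4 * (0.2588, 0.9659) = (0.0000 + 2.9505, 0.0000 + 11.0116) = (2.9505, 11.0116)
link 1: phi[1] = 75 + 130 = 205 deg
  cos(205 deg) = -0.9063, sin(205 deg) = -0.4226
  joint[2] = (2.9505, 11.0116) + 2.1 * (-0.9063, -0.4226) = (2.9505 + -1.9032, 11.0116 + -0.8875) = (1.0473, 10.1241)
End effector: (1.0473, 10.1241)

Answer: 1.0473 10.1241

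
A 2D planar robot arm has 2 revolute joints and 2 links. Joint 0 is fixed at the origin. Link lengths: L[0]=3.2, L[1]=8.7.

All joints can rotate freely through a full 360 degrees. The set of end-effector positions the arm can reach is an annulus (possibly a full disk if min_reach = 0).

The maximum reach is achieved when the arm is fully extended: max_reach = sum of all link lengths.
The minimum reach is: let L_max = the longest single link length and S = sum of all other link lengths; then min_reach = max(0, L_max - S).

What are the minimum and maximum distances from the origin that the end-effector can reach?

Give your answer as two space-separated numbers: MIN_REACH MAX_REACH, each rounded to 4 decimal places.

Link lengths: [3.2, 8.7]
max_reach = 3.2 + 8.7 = 11.9
L_max = max([3.2, 8.7]) = 8.7
S (sum of others) = 11.9 - 8.7 = 3.2
min_reach = max(0, 8.7 - 3.2) = max(0, 5.5) = 5.5

Answer: 5.5000 11.9000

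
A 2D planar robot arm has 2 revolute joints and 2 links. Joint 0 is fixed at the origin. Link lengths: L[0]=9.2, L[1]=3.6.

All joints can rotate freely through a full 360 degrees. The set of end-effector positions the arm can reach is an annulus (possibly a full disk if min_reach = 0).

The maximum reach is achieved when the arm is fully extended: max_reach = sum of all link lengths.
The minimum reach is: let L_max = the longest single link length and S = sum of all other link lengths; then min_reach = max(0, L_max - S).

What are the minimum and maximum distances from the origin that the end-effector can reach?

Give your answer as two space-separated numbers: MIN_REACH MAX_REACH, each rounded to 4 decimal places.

Link lengths: [9.2, 3.6]
max_reach = 9.2 + 3.6 = 12.8
L_max = max([9.2, 3.6]) = 9.2
S (sum of others) = 12.8 - 9.2 = 3.6
min_reach = max(0, 9.2 - 3.6) = max(0, 5.6) = 5.6

Answer: 5.6000 12.8000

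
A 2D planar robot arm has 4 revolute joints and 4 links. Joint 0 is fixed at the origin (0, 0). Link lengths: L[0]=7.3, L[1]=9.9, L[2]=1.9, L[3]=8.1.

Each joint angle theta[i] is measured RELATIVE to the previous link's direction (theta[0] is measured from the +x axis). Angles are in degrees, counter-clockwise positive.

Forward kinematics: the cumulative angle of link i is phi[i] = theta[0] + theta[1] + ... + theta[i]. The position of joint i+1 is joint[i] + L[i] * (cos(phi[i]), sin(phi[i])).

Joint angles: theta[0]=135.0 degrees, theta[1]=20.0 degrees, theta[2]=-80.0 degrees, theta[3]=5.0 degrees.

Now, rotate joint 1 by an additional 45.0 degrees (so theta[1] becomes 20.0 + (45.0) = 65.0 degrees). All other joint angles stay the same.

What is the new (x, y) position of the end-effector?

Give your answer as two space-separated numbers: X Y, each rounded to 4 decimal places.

joint[0] = (0.0000, 0.0000)  (base)
link 0: phi[0] = 135 = 135 deg
  cos(135 deg) = -0.7071, sin(135 deg) = 0.7071
  joint[1] = (0.0000, 0.0000) + 7.3 * (-0.7071, 0.7071) = (0.0000 + -5.1619, 0.0000 + 5.1619) = (-5.1619, 5.1619)
link 1: phi[1] = 135 + 65 = 200 deg
  cos(200 deg) = -0.9397, sin(200 deg) = -0.3420
  joint[2] = (-5.1619, 5.1619) + 9.9 * (-0.9397, -0.3420) = (-5.1619 + -9.3030, 5.1619 + -3.3860) = (-14.4648, 1.7759)
link 2: phi[2] = 135 + 65 + -80 = 120 deg
  cos(120 deg) = -0.5000, sin(120 deg) = 0.8660
  joint[3] = (-14.4648, 1.7759) + 1.9 * (-0.5000, 0.8660) = (-14.4648 + -0.9500, 1.7759 + 1.6454) = (-15.4148, 3.4213)
link 3: phi[3] = 135 + 65 + -80 + 5 = 125 deg
  cos(125 deg) = -0.5736, sin(125 deg) = 0.8192
  joint[4] = (-15.4148, 3.4213) + 8.1 * (-0.5736, 0.8192) = (-15.4148 + -4.6460, 3.4213 + 6.6351) = (-20.0608, 10.0565)
End effector: (-20.0608, 10.0565)

Answer: -20.0608 10.0565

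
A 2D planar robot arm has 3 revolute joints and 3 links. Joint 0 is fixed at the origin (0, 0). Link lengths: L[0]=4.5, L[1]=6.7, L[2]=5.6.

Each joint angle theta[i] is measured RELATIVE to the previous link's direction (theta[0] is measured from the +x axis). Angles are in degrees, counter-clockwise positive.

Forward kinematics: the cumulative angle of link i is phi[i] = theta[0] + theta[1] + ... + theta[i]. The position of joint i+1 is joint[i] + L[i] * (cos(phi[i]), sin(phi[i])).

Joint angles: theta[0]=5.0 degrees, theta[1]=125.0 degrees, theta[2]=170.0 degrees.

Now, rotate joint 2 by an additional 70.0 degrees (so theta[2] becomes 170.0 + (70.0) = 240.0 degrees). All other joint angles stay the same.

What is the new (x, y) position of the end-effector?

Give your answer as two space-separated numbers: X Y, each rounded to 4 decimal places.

Answer: 5.6911 6.4971

Derivation:
joint[0] = (0.0000, 0.0000)  (base)
link 0: phi[0] = 5 = 5 deg
  cos(5 deg) = 0.9962, sin(5 deg) = 0.0872
  joint[1] = (0.0000, 0.0000) + 4.5 * (0.9962, 0.0872) = (0.0000 + 4.4829, 0.0000 + 0.3922) = (4.4829, 0.3922)
link 1: phi[1] = 5 + 125 = 130 deg
  cos(130 deg) = -0.6428, sin(130 deg) = 0.7660
  joint[2] = (4.4829, 0.3922) + 6.7 * (-0.6428, 0.7660) = (4.4829 + -4.3067, 0.3922 + 5.1325) = (0.1762, 5.5247)
link 2: phi[2] = 5 + 125 + 240 = 370 deg
  cos(370 deg) = 0.9848, sin(370 deg) = 0.1736
  joint[3] = (0.1762, 5.5247) + 5.6 * (0.9848, 0.1736) = (0.1762 + 5.5149, 5.5247 + 0.9724) = (5.6911, 6.4971)
End effector: (5.6911, 6.4971)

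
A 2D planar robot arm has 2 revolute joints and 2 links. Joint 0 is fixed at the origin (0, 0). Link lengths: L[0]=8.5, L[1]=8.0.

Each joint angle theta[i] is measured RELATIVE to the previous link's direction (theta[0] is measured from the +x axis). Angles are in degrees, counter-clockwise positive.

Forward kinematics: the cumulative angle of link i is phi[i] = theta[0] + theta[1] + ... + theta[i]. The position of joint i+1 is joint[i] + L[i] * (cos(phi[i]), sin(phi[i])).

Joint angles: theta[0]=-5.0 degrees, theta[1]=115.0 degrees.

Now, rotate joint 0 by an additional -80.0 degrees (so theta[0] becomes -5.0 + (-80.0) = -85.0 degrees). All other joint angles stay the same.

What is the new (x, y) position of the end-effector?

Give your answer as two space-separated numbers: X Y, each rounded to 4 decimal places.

Answer: 7.6690 -4.4677

Derivation:
joint[0] = (0.0000, 0.0000)  (base)
link 0: phi[0] = -85 = -85 deg
  cos(-85 deg) = 0.0872, sin(-85 deg) = -0.9962
  joint[1] = (0.0000, 0.0000) + 8.5 * (0.0872, -0.9962) = (0.0000 + 0.7408, 0.0000 + -8.4677) = (0.7408, -8.4677)
link 1: phi[1] = -85 + 115 = 30 deg
  cos(30 deg) = 0.8660, sin(30 deg) = 0.5000
  joint[2] = (0.7408, -8.4677) + 8 * (0.8660, 0.5000) = (0.7408 + 6.9282, -8.4677 + 4.0000) = (7.6690, -4.4677)
End effector: (7.6690, -4.4677)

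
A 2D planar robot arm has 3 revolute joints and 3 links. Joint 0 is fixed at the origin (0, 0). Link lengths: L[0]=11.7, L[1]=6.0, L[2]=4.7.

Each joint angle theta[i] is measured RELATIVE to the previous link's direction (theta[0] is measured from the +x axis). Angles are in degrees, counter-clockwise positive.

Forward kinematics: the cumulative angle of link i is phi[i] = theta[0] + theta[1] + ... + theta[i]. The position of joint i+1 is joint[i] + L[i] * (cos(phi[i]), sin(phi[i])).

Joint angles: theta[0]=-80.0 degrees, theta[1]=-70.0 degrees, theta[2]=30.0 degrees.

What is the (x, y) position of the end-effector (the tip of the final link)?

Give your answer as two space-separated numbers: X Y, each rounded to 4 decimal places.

Answer: -5.5145 -18.5926

Derivation:
joint[0] = (0.0000, 0.0000)  (base)
link 0: phi[0] = -80 = -80 deg
  cos(-80 deg) = 0.1736, sin(-80 deg) = -0.9848
  joint[1] = (0.0000, 0.0000) + 11.7 * (0.1736, -0.9848) = (0.0000 + 2.0317, 0.0000 + -11.5223) = (2.0317, -11.5223)
link 1: phi[1] = -80 + -70 = -150 deg
  cos(-150 deg) = -0.8660, sin(-150 deg) = -0.5000
  joint[2] = (2.0317, -11.5223) + 6 * (-0.8660, -0.5000) = (2.0317 + -5.1962, -11.5223 + -3.0000) = (-3.1645, -14.5223)
link 2: phi[2] = -80 + -70 + 30 = -120 deg
  cos(-120 deg) = -0.5000, sin(-120 deg) = -0.8660
  joint[3] = (-3.1645, -14.5223) + 4.7 * (-0.5000, -0.8660) = (-3.1645 + -2.3500, -14.5223 + -4.0703) = (-5.5145, -18.5926)
End effector: (-5.5145, -18.5926)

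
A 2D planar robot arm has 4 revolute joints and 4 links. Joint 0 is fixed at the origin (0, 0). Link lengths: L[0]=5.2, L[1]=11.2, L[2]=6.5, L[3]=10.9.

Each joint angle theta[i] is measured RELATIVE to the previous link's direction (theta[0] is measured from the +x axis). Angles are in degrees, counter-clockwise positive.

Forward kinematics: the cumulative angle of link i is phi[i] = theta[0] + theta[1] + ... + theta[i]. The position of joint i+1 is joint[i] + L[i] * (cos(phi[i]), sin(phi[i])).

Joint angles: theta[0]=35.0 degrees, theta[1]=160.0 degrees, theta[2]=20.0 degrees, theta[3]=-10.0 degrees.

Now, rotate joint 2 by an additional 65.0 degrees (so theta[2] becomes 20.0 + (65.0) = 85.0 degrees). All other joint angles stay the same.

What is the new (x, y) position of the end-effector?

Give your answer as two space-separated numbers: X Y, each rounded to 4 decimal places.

Answer: -5.4301 -17.2174

Derivation:
joint[0] = (0.0000, 0.0000)  (base)
link 0: phi[0] = 35 = 35 deg
  cos(35 deg) = 0.8192, sin(35 deg) = 0.5736
  joint[1] = (0.0000, 0.0000) + 5.2 * (0.8192, 0.5736) = (0.0000 + 4.2596, 0.0000 + 2.9826) = (4.2596, 2.9826)
link 1: phi[1] = 35 + 160 = 195 deg
  cos(195 deg) = -0.9659, sin(195 deg) = -0.2588
  joint[2] = (4.2596, 2.9826) + 11.2 * (-0.9659, -0.2588) = (4.2596 + -10.8184, 2.9826 + -2.8988) = (-6.5588, 0.0838)
link 2: phi[2] = 35 + 160 + 85 = 280 deg
  cos(280 deg) = 0.1736, sin(280 deg) = -0.9848
  joint[3] = (-6.5588, 0.0838) + 6.5 * (0.1736, -0.9848) = (-6.5588 + 1.1287, 0.0838 + -6.4013) = (-5.4301, -6.3174)
link 3: phi[3] = 35 + 160 + 85 + -10 = 270 deg
  cos(270 deg) = -0.0000, sin(270 deg) = -1.0000
  joint[4] = (-5.4301, -6.3174) + 10.9 * (-0.0000, -1.0000) = (-5.4301 + -0.0000, -6.3174 + -10.9000) = (-5.4301, -17.2174)
End effector: (-5.4301, -17.2174)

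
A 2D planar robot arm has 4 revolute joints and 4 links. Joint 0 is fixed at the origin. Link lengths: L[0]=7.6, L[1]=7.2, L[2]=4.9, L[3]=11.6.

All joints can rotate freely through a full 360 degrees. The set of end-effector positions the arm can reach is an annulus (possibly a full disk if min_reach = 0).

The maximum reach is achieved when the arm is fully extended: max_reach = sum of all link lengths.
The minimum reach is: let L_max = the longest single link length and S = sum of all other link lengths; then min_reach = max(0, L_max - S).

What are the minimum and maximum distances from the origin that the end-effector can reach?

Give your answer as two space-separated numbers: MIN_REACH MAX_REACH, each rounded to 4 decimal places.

Answer: 0.0000 31.3000

Derivation:
Link lengths: [7.6, 7.2, 4.9, 11.6]
max_reach = 7.6 + 7.2 + 4.9 + 11.6 = 31.3
L_max = max([7.6, 7.2, 4.9, 11.6]) = 11.6
S (sum of others) = 31.3 - 11.6 = 19.7
min_reach = max(0, 11.6 - 19.7) = max(0, -8.1) = 0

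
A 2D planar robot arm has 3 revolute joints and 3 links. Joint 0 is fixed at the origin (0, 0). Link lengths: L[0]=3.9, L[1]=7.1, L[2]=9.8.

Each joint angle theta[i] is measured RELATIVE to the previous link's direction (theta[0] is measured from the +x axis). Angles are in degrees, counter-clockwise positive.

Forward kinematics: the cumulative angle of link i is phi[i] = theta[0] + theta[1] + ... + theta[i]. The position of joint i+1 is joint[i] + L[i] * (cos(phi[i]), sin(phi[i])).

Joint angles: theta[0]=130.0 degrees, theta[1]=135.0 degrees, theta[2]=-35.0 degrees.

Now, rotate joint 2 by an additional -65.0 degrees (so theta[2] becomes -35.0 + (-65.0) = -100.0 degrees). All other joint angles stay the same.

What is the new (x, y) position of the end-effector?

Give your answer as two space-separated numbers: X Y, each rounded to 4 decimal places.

joint[0] = (0.0000, 0.0000)  (base)
link 0: phi[0] = 130 = 130 deg
  cos(130 deg) = -0.6428, sin(130 deg) = 0.7660
  joint[1] = (0.0000, 0.0000) + 3.9 * (-0.6428, 0.7660) = (0.0000 + -2.5069, 0.0000 + 2.9876) = (-2.5069, 2.9876)
link 1: phi[1] = 130 + 135 = 265 deg
  cos(265 deg) = -0.0872, sin(265 deg) = -0.9962
  joint[2] = (-2.5069, 2.9876) + 7.1 * (-0.0872, -0.9962) = (-2.5069 + -0.6188, 2.9876 + -7.0730) = (-3.1257, -4.0854)
link 2: phi[2] = 130 + 135 + -100 = 165 deg
  cos(165 deg) = -0.9659, sin(165 deg) = 0.2588
  joint[3] = (-3.1257, -4.0854) + 9.8 * (-0.9659, 0.2588) = (-3.1257 + -9.4661, -4.0854 + 2.5364) = (-12.5918, -1.5490)
End effector: (-12.5918, -1.5490)

Answer: -12.5918 -1.5490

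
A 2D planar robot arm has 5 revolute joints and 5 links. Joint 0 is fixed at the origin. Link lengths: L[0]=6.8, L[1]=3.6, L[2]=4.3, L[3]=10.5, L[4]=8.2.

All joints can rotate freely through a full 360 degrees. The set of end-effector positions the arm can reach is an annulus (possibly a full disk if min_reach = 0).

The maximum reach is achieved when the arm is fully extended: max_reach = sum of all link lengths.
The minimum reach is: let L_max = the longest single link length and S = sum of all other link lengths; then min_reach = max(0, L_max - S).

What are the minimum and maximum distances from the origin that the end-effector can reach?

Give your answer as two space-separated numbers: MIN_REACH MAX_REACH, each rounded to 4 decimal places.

Link lengths: [6.8, 3.6, 4.3, 10.5, 8.2]
max_reach = 6.8 + 3.6 + 4.3 + 10.5 + 8.2 = 33.4
L_max = max([6.8, 3.6, 4.3, 10.5, 8.2]) = 10.5
S (sum of others) = 33.4 - 10.5 = 22.9
min_reach = max(0, 10.5 - 22.9) = max(0, -12.4) = 0

Answer: 0.0000 33.4000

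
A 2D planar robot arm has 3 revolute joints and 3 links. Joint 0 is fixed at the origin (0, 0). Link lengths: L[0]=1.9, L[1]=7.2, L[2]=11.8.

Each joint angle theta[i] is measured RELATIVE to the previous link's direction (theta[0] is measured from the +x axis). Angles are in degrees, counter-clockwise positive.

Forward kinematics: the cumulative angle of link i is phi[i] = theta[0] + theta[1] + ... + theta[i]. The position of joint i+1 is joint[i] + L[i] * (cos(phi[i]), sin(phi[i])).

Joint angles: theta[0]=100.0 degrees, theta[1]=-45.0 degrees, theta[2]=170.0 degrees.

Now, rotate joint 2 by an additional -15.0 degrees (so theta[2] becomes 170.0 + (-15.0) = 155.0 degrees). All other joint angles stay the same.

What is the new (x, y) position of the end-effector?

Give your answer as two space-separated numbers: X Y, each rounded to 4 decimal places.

joint[0] = (0.0000, 0.0000)  (base)
link 0: phi[0] = 100 = 100 deg
  cos(100 deg) = -0.1736, sin(100 deg) = 0.9848
  joint[1] = (0.0000, 0.0000) + 1.9 * (-0.1736, 0.9848) = (0.0000 + -0.3299, 0.0000 + 1.8711) = (-0.3299, 1.8711)
link 1: phi[1] = 100 + -45 = 55 deg
  cos(55 deg) = 0.5736, sin(55 deg) = 0.8192
  joint[2] = (-0.3299, 1.8711) + 7.2 * (0.5736, 0.8192) = (-0.3299 + 4.1298, 1.8711 + 5.8979) = (3.7998, 7.7690)
link 2: phi[2] = 100 + -45 + 155 = 210 deg
  cos(210 deg) = -0.8660, sin(210 deg) = -0.5000
  joint[3] = (3.7998, 7.7690) + 11.8 * (-0.8660, -0.5000) = (3.7998 + -10.2191, 7.7690 + -5.9000) = (-6.4193, 1.8690)
End effector: (-6.4193, 1.8690)

Answer: -6.4193 1.8690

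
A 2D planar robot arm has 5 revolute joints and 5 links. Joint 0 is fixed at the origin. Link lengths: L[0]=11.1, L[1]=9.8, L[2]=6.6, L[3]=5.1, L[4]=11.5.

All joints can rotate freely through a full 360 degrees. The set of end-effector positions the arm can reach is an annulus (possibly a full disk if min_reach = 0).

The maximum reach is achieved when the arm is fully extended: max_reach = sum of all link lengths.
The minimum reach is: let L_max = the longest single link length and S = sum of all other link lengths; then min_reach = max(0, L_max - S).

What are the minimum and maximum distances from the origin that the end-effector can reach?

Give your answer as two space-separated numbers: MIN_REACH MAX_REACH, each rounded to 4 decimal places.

Link lengths: [11.1, 9.8, 6.6, 5.1, 11.5]
max_reach = 11.1 + 9.8 + 6.6 + 5.1 + 11.5 = 44.1
L_max = max([11.1, 9.8, 6.6, 5.1, 11.5]) = 11.5
S (sum of others) = 44.1 - 11.5 = 32.6
min_reach = max(0, 11.5 - 32.6) = max(0, -21.1) = 0

Answer: 0.0000 44.1000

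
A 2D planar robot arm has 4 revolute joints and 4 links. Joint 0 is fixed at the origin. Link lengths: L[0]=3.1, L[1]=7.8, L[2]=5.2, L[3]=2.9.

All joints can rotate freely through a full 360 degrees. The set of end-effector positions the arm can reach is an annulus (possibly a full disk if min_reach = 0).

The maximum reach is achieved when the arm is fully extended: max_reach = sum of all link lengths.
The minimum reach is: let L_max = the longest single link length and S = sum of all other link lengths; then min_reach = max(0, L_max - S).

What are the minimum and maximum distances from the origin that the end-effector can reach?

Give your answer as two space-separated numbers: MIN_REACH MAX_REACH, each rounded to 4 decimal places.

Link lengths: [3.1, 7.8, 5.2, 2.9]
max_reach = 3.1 + 7.8 + 5.2 + 2.9 = 19
L_max = max([3.1, 7.8, 5.2, 2.9]) = 7.8
S (sum of others) = 19 - 7.8 = 11.2
min_reach = max(0, 7.8 - 11.2) = max(0, -3.4) = 0

Answer: 0.0000 19.0000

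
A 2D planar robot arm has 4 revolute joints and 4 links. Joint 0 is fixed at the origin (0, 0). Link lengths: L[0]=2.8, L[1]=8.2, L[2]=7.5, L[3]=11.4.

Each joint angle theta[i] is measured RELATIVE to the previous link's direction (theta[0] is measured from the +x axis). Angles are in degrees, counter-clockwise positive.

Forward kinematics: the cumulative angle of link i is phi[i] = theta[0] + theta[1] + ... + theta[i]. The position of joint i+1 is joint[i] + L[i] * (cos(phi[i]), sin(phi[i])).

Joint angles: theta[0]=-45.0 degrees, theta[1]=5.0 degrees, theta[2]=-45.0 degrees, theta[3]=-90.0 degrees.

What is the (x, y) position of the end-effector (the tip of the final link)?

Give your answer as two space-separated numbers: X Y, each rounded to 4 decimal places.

joint[0] = (0.0000, 0.0000)  (base)
link 0: phi[0] = -45 = -45 deg
  cos(-45 deg) = 0.7071, sin(-45 deg) = -0.7071
  joint[1] = (0.0000, 0.0000) + 2.8 * (0.7071, -0.7071) = (0.0000 + 1.9799, 0.0000 + -1.9799) = (1.9799, -1.9799)
link 1: phi[1] = -45 + 5 = -40 deg
  cos(-40 deg) = 0.7660, sin(-40 deg) = -0.6428
  joint[2] = (1.9799, -1.9799) + 8.2 * (0.7660, -0.6428) = (1.9799 + 6.2816, -1.9799 + -5.2709) = (8.2615, -7.2508)
link 2: phi[2] = -45 + 5 + -45 = -85 deg
  cos(-85 deg) = 0.0872, sin(-85 deg) = -0.9962
  joint[3] = (8.2615, -7.2508) + 7.5 * (0.0872, -0.9962) = (8.2615 + 0.6537, -7.2508 + -7.4715) = (8.9151, -14.7222)
link 3: phi[3] = -45 + 5 + -45 + -90 = -175 deg
  cos(-175 deg) = -0.9962, sin(-175 deg) = -0.0872
  joint[4] = (8.9151, -14.7222) + 11.4 * (-0.9962, -0.0872) = (8.9151 + -11.3566, -14.7222 + -0.9936) = (-2.4415, -15.7158)
End effector: (-2.4415, -15.7158)

Answer: -2.4415 -15.7158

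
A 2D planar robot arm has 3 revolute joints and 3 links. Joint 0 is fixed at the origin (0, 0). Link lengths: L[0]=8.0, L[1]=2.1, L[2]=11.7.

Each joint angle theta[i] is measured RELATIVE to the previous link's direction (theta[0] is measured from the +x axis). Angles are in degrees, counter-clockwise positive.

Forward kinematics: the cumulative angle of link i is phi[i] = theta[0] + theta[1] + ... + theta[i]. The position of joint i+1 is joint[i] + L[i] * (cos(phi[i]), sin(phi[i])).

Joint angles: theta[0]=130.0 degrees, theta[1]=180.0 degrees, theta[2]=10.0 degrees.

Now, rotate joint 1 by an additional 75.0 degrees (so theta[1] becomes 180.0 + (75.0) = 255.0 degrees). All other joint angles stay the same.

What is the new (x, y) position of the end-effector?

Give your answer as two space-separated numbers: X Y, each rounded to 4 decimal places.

Answer: 6.3450 13.7267

Derivation:
joint[0] = (0.0000, 0.0000)  (base)
link 0: phi[0] = 130 = 130 deg
  cos(130 deg) = -0.6428, sin(130 deg) = 0.7660
  joint[1] = (0.0000, 0.0000) + 8 * (-0.6428, 0.7660) = (0.0000 + -5.1423, 0.0000 + 6.1284) = (-5.1423, 6.1284)
link 1: phi[1] = 130 + 255 = 385 deg
  cos(385 deg) = 0.9063, sin(385 deg) = 0.4226
  joint[2] = (-5.1423, 6.1284) + 2.1 * (0.9063, 0.4226) = (-5.1423 + 1.9032, 6.1284 + 0.8875) = (-3.2391, 7.0159)
link 2: phi[2] = 130 + 255 + 10 = 395 deg
  cos(395 deg) = 0.8192, sin(395 deg) = 0.5736
  joint[3] = (-3.2391, 7.0159) + 11.7 * (0.8192, 0.5736) = (-3.2391 + 9.5841, 7.0159 + 6.7108) = (6.3450, 13.7267)
End effector: (6.3450, 13.7267)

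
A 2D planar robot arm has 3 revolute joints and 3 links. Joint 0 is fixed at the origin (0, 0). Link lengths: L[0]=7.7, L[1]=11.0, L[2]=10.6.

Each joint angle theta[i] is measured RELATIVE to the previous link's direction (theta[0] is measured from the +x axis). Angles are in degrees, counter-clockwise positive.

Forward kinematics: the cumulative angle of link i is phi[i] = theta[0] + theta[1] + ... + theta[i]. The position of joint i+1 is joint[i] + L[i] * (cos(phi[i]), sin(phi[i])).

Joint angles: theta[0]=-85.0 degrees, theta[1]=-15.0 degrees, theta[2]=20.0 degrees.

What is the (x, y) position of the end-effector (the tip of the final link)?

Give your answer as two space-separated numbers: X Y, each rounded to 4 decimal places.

Answer: 0.6016 -28.9425

Derivation:
joint[0] = (0.0000, 0.0000)  (base)
link 0: phi[0] = -85 = -85 deg
  cos(-85 deg) = 0.0872, sin(-85 deg) = -0.9962
  joint[1] = (0.0000, 0.0000) + 7.7 * (0.0872, -0.9962) = (0.0000 + 0.6711, 0.0000 + -7.6707) = (0.6711, -7.6707)
link 1: phi[1] = -85 + -15 = -100 deg
  cos(-100 deg) = -0.1736, sin(-100 deg) = -0.9848
  joint[2] = (0.6711, -7.6707) + 11 * (-0.1736, -0.9848) = (0.6711 + -1.9101, -7.6707 + -10.8329) = (-1.2390, -18.5036)
link 2: phi[2] = -85 + -15 + 20 = -80 deg
  cos(-80 deg) = 0.1736, sin(-80 deg) = -0.9848
  joint[3] = (-1.2390, -18.5036) + 10.6 * (0.1736, -0.9848) = (-1.2390 + 1.8407, -18.5036 + -10.4390) = (0.6016, -28.9425)
End effector: (0.6016, -28.9425)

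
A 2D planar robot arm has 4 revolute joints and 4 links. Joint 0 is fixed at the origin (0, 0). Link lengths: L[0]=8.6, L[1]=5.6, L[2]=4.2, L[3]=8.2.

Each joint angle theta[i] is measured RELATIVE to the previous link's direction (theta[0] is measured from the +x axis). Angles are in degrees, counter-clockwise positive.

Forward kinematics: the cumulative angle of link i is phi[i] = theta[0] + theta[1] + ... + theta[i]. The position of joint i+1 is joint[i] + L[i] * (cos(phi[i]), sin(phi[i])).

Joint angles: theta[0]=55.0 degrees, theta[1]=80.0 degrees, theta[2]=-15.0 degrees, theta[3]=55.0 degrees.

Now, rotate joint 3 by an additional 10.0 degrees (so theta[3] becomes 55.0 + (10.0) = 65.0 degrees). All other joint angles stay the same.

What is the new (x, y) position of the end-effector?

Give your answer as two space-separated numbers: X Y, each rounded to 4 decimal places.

Answer: -9.2958 13.9271

Derivation:
joint[0] = (0.0000, 0.0000)  (base)
link 0: phi[0] = 55 = 55 deg
  cos(55 deg) = 0.5736, sin(55 deg) = 0.8192
  joint[1] = (0.0000, 0.0000) + 8.6 * (0.5736, 0.8192) = (0.0000 + 4.9328, 0.0000 + 7.0447) = (4.9328, 7.0447)
link 1: phi[1] = 55 + 80 = 135 deg
  cos(135 deg) = -0.7071, sin(135 deg) = 0.7071
  joint[2] = (4.9328, 7.0447) + 5.6 * (-0.7071, 0.7071) = (4.9328 + -3.9598, 7.0447 + 3.9598) = (0.9730, 11.0045)
link 2: phi[2] = 55 + 80 + -15 = 120 deg
  cos(120 deg) = -0.5000, sin(120 deg) = 0.8660
  joint[3] = (0.9730, 11.0045) + 4.2 * (-0.5000, 0.8660) = (0.9730 + -2.1000, 11.0045 + 3.6373) = (-1.1270, 14.6418)
link 3: phi[3] = 55 + 80 + -15 + 65 = 185 deg
  cos(185 deg) = -0.9962, sin(185 deg) = -0.0872
  joint[4] = (-1.1270, 14.6418) + 8.2 * (-0.9962, -0.0872) = (-1.1270 + -8.1688, 14.6418 + -0.7147) = (-9.2958, 13.9271)
End effector: (-9.2958, 13.9271)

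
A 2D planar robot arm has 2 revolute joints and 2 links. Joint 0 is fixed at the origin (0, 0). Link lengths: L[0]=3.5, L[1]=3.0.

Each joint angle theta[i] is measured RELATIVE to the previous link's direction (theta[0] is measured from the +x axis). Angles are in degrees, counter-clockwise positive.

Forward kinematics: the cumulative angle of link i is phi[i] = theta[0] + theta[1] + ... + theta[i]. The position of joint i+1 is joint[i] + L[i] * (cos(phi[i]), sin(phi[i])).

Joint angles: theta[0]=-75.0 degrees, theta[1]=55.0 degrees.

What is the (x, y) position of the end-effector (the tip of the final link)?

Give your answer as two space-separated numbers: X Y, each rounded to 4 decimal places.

Answer: 3.7249 -4.4068

Derivation:
joint[0] = (0.0000, 0.0000)  (base)
link 0: phi[0] = -75 = -75 deg
  cos(-75 deg) = 0.2588, sin(-75 deg) = -0.9659
  joint[1] = (0.0000, 0.0000) + 3.5 * (0.2588, -0.9659) = (0.0000 + 0.9059, 0.0000 + -3.3807) = (0.9059, -3.3807)
link 1: phi[1] = -75 + 55 = -20 deg
  cos(-20 deg) = 0.9397, sin(-20 deg) = -0.3420
  joint[2] = (0.9059, -3.3807) + 3 * (0.9397, -0.3420) = (0.9059 + 2.8191, -3.3807 + -1.0261) = (3.7249, -4.4068)
End effector: (3.7249, -4.4068)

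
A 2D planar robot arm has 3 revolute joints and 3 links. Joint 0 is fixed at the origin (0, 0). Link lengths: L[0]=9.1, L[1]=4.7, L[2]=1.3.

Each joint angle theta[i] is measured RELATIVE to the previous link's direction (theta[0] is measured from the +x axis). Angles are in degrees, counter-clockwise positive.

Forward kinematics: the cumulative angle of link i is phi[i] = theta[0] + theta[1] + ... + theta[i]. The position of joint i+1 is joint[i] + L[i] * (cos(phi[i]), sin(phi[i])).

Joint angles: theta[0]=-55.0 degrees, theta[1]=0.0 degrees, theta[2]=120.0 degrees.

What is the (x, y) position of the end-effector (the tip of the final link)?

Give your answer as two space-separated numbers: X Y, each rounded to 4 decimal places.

Answer: 8.4648 -10.1261

Derivation:
joint[0] = (0.0000, 0.0000)  (base)
link 0: phi[0] = -55 = -55 deg
  cos(-55 deg) = 0.5736, sin(-55 deg) = -0.8192
  joint[1] = (0.0000, 0.0000) + 9.1 * (0.5736, -0.8192) = (0.0000 + 5.2195, 0.0000 + -7.4543) = (5.2195, -7.4543)
link 1: phi[1] = -55 + 0 = -55 deg
  cos(-55 deg) = 0.5736, sin(-55 deg) = -0.8192
  joint[2] = (5.2195, -7.4543) + 4.7 * (0.5736, -0.8192) = (5.2195 + 2.6958, -7.4543 + -3.8500) = (7.9154, -11.3043)
link 2: phi[2] = -55 + 0 + 120 = 65 deg
  cos(65 deg) = 0.4226, sin(65 deg) = 0.9063
  joint[3] = (7.9154, -11.3043) + 1.3 * (0.4226, 0.9063) = (7.9154 + 0.5494, -11.3043 + 1.1782) = (8.4648, -10.1261)
End effector: (8.4648, -10.1261)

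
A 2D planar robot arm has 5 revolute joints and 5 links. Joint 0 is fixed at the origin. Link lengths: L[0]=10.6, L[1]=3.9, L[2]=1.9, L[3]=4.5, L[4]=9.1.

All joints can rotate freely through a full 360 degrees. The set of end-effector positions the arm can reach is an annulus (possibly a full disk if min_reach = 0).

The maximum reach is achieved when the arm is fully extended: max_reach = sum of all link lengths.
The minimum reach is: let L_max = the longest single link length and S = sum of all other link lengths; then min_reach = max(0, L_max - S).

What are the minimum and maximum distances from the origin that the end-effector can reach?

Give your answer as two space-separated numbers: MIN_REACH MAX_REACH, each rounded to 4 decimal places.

Link lengths: [10.6, 3.9, 1.9, 4.5, 9.1]
max_reach = 10.6 + 3.9 + 1.9 + 4.5 + 9.1 = 30
L_max = max([10.6, 3.9, 1.9, 4.5, 9.1]) = 10.6
S (sum of others) = 30 - 10.6 = 19.4
min_reach = max(0, 10.6 - 19.4) = max(0, -8.8) = 0

Answer: 0.0000 30.0000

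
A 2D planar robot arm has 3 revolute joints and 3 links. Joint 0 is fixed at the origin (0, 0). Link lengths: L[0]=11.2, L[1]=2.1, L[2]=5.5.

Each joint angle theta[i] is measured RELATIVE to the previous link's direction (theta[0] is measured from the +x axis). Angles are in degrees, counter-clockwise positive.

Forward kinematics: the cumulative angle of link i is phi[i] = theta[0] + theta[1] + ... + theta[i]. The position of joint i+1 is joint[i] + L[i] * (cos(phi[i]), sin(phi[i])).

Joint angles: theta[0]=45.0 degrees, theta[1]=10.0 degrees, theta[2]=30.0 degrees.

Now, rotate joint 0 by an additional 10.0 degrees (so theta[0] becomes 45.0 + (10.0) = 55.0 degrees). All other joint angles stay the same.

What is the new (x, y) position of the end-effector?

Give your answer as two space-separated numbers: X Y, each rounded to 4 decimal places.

Answer: 6.8322 16.5568

Derivation:
joint[0] = (0.0000, 0.0000)  (base)
link 0: phi[0] = 55 = 55 deg
  cos(55 deg) = 0.5736, sin(55 deg) = 0.8192
  joint[1] = (0.0000, 0.0000) + 11.2 * (0.5736, 0.8192) = (0.0000 + 6.4241, 0.0000 + 9.1745) = (6.4241, 9.1745)
link 1: phi[1] = 55 + 10 = 65 deg
  cos(65 deg) = 0.4226, sin(65 deg) = 0.9063
  joint[2] = (6.4241, 9.1745) + 2.1 * (0.4226, 0.9063) = (6.4241 + 0.8875, 9.1745 + 1.9032) = (7.3116, 11.0777)
link 2: phi[2] = 55 + 10 + 30 = 95 deg
  cos(95 deg) = -0.0872, sin(95 deg) = 0.9962
  joint[3] = (7.3116, 11.0777) + 5.5 * (-0.0872, 0.9962) = (7.3116 + -0.4794, 11.0777 + 5.4791) = (6.8322, 16.5568)
End effector: (6.8322, 16.5568)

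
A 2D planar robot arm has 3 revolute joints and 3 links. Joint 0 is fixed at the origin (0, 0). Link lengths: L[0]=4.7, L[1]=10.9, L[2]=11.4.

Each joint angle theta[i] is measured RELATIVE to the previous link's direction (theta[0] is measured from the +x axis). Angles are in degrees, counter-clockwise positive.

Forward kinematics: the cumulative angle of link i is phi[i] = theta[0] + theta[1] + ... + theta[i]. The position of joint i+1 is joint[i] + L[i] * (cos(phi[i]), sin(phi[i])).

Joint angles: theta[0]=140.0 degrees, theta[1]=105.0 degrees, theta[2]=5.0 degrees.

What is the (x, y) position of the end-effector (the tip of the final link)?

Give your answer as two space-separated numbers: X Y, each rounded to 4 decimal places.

joint[0] = (0.0000, 0.0000)  (base)
link 0: phi[0] = 140 = 140 deg
  cos(140 deg) = -0.7660, sin(140 deg) = 0.6428
  joint[1] = (0.0000, 0.0000) + 4.7 * (-0.7660, 0.6428) = (0.0000 + -3.6004, 0.0000 + 3.0211) = (-3.6004, 3.0211)
link 1: phi[1] = 140 + 105 = 245 deg
  cos(245 deg) = -0.4226, sin(245 deg) = -0.9063
  joint[2] = (-3.6004, 3.0211) + 10.9 * (-0.4226, -0.9063) = (-3.6004 + -4.6065, 3.0211 + -9.8788) = (-8.2069, -6.8577)
link 2: phi[2] = 140 + 105 + 5 = 250 deg
  cos(250 deg) = -0.3420, sin(250 deg) = -0.9397
  joint[3] = (-8.2069, -6.8577) + 11.4 * (-0.3420, -0.9397) = (-8.2069 + -3.8990, -6.8577 + -10.7125) = (-12.1060, -17.5701)
End effector: (-12.1060, -17.5701)

Answer: -12.1060 -17.5701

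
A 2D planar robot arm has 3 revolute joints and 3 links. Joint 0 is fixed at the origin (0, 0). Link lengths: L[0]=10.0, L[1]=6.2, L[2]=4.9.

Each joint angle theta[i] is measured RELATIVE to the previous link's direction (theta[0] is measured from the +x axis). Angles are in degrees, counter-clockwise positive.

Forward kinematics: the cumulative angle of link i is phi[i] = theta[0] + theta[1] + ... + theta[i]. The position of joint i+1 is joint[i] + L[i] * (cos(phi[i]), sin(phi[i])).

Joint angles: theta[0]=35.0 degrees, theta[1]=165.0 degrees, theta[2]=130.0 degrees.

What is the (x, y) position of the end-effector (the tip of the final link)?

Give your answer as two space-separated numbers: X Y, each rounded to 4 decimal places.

Answer: 6.6090 1.1652

Derivation:
joint[0] = (0.0000, 0.0000)  (base)
link 0: phi[0] = 35 = 35 deg
  cos(35 deg) = 0.8192, sin(35 deg) = 0.5736
  joint[1] = (0.0000, 0.0000) + 10 * (0.8192, 0.5736) = (0.0000 + 8.1915, 0.0000 + 5.7358) = (8.1915, 5.7358)
link 1: phi[1] = 35 + 165 = 200 deg
  cos(200 deg) = -0.9397, sin(200 deg) = -0.3420
  joint[2] = (8.1915, 5.7358) + 6.2 * (-0.9397, -0.3420) = (8.1915 + -5.8261, 5.7358 + -2.1205) = (2.3654, 3.6152)
link 2: phi[2] = 35 + 165 + 130 = 330 deg
  cos(330 deg) = 0.8660, sin(330 deg) = -0.5000
  joint[3] = (2.3654, 3.6152) + 4.9 * (0.8660, -0.5000) = (2.3654 + 4.2435, 3.6152 + -2.4500) = (6.6090, 1.1652)
End effector: (6.6090, 1.1652)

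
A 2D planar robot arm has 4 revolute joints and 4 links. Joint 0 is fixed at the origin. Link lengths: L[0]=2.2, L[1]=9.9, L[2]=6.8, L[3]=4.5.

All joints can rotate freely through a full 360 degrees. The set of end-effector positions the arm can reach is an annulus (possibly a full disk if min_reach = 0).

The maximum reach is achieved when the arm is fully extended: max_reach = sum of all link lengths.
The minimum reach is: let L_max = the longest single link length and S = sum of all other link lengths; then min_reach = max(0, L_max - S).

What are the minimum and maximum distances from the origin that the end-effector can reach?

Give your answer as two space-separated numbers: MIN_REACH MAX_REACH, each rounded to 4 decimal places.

Link lengths: [2.2, 9.9, 6.8, 4.5]
max_reach = 2.2 + 9.9 + 6.8 + 4.5 = 23.4
L_max = max([2.2, 9.9, 6.8, 4.5]) = 9.9
S (sum of others) = 23.4 - 9.9 = 13.5
min_reach = max(0, 9.9 - 13.5) = max(0, -3.6) = 0

Answer: 0.0000 23.4000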